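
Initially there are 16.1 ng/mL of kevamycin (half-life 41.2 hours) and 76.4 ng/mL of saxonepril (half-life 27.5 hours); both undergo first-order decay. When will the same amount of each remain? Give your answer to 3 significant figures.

186 hours

Set 16.1·(1/2)^(t/41.2) = 76.4·(1/2)^(t/27.5).
Taking log₂: log₂(16.1/76.4) = t·(1/41.2 − 1/27.5).
log₂(0.21073) = -2.2465; 1/41.2 − 1/27.5 = -0.012092.
t = -2.2465 / -0.012092 ≈ 185.79 hours.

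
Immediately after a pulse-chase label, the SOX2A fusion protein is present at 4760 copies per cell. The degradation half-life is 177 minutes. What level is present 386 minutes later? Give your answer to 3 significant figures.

Number of half-lives: n = 386/177 ≈ 2.1808.
Remaining = 4760 × (1/2)^2.1808 = 4760 × 0.22055 ≈ 1049.8 copies per cell.

1050 copies per cell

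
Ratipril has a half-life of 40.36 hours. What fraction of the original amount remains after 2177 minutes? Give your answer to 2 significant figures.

0.54

2177 minutes = 36.2833 hours.
n = 36.2833/40.36 ≈ 0.89899 half-lives.
Fraction remaining = (1/2)^0.89899 ≈ 0.53626.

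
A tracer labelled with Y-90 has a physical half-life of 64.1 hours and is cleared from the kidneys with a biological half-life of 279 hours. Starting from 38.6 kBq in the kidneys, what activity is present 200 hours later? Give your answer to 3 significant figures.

2.70 kBq

1/t_eff = 1/t_phys + 1/t_biol = 1/64.1 + 1/279 = 0.019185 per hour.
t_eff = 64.1 × 279 / (64.1 + 279) ≈ 52.124 hours.
Remaining = 38.6 × (1/2)^(200/52.124) = 38.6 × (1/2)^3.837 ≈ 2.7011 kBq.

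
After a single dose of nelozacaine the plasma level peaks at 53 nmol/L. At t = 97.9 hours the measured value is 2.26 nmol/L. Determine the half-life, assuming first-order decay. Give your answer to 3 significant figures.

A/A₀ = 2.26/53 ≈ 0.042642.
n = log₂(23.451) ≈ 4.5516 half-lives elapsed in 97.9 hours.
t½ = 97.9/4.5516 ≈ 21.509 hours.

21.5 hours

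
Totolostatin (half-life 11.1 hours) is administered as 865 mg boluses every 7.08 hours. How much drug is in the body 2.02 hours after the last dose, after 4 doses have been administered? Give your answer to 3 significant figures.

1770 mg

The 4 doses were given 23.26, 16.18, 9.1, 2.02 hours ago.
Total = 865·(1/2)^(23.26/11.1) + 865·(1/2)^(16.18/11.1) + 865·(1/2)^(9.1/11.1) + 865·(1/2)^(2.02/11.1)
      = 202.4 + 314.93 + 490.03 + 762.49 ≈ 1769.9 mg.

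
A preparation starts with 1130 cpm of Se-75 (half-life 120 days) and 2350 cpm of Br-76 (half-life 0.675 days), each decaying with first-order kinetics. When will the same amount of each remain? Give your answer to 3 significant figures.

0.717 days

Set 1130·(1/2)^(t/120) = 2350·(1/2)^(t/0.675).
Taking log₂: log₂(1130/2350) = t·(1/120 − 1/0.675).
log₂(0.48085) = -1.0563; 1/120 − 1/0.675 = -1.4731.
t = -1.0563 / -1.4731 ≈ 0.71706 days.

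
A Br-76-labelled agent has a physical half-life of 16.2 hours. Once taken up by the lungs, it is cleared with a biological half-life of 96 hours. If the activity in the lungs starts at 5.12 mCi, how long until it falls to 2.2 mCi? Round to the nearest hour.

17 hours

1/t_eff = 1/t_phys + 1/t_biol = 1/16.2 + 1/96 = 0.072145 per hour.
t_eff = 16.2 × 96 / (16.2 + 96) ≈ 13.861 hours.
n = log₂(5.12/2.2) ≈ 1.2186; t = 1.2186 × 13.861 ≈ 16.892 hours.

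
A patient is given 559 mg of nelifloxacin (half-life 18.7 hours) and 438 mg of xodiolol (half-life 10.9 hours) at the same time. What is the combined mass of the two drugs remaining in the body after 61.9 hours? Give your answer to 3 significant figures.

nelifloxacin: 559 × (1/2)^(61.9/18.7) = 559 × (1/2)^3.3102 ≈ 56.358 mg.
xodiolol: 438 × (1/2)^(61.9/10.9) = 438 × (1/2)^5.6789 ≈ 8.5498 mg.
Total = 56.358 + 8.5498 ≈ 64.908 mg.

64.9 mg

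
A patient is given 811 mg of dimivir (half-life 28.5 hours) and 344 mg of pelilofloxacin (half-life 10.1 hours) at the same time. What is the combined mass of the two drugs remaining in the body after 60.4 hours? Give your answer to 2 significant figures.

190 mg

dimivir: 811 × (1/2)^(60.4/28.5) = 811 × (1/2)^2.1193 ≈ 186.66 mg.
pelilofloxacin: 344 × (1/2)^(60.4/10.1) = 344 × (1/2)^5.9802 ≈ 5.4493 mg.
Total = 186.66 + 5.4493 ≈ 192.11 mg.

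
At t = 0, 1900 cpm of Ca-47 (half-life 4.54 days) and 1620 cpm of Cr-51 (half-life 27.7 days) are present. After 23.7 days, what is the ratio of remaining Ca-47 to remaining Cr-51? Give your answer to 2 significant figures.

0.057

Ca-47: 1900 × (1/2)^(23.7/4.54) = 1900 × (1/2)^5.2203 ≈ 50.968 cpm.
Cr-51: 1620 × (1/2)^(23.7/27.7) = 1620 × (1/2)^0.8556 ≈ 895.27 cpm.
Ratio ≈ 50.968 / 895.27 ≈ 0.05693.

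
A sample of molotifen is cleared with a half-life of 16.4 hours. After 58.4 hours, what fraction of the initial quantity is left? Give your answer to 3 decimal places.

0.085

n = 58.4/16.4 ≈ 3.561 half-lives.
Fraction remaining = (1/2)^3.561 ≈ 0.08473.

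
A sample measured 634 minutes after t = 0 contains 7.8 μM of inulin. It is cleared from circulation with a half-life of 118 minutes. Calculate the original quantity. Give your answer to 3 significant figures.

323 μM

Number of half-lives elapsed: n = 634/118 ≈ 5.3729.
A₀ = A × 2^n = 7.8 × 2^5.3729 = 7.8 × 41.438 ≈ 323.22 μM.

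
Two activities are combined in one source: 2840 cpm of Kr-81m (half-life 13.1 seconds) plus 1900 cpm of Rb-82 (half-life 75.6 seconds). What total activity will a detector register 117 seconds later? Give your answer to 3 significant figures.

656 cpm

Kr-81m: 2840 × (1/2)^(117/13.1) = 2840 × (1/2)^8.9313 ≈ 5.8174 cpm.
Rb-82: 1900 × (1/2)^(117/75.6) = 1900 × (1/2)^1.5476 ≈ 649.94 cpm.
Total = 5.8174 + 649.94 ≈ 655.76 cpm.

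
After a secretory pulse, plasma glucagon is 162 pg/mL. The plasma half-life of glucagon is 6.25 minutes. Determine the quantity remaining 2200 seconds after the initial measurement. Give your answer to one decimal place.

2.8 pg/mL

Convert the elapsed time: 2200 seconds = 36.6667 minutes.
Number of half-lives: n = 36.6667/6.25 ≈ 5.8667.
Remaining = 162 × (1/2)^5.8667 = 162 × 0.017138 ≈ 2.7763 pg/mL.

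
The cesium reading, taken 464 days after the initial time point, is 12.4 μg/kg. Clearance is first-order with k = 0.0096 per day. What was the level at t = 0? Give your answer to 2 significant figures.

t½ = ln 2 / k = 0.69315 / 0.0096 ≈ 72.203 days.
Number of half-lives elapsed: n = 464/72.203 ≈ 6.4263.
A₀ = A × 2^n = 12.4 × 2^6.4263 = 12.4 × 86.005 ≈ 1066.5 μg/kg.

1100 μg/kg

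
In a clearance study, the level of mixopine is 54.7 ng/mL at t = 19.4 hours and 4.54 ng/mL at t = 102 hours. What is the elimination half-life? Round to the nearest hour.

23 hours

Over Δt = 102 − 19.4 = 82.6 hours, the level fell by a factor of 54.7/4.54 ≈ 12.048.
n = log₂(12.048) ≈ 3.5908 half-lives, so t½ = 82.6/3.5908 ≈ 23.003 hours.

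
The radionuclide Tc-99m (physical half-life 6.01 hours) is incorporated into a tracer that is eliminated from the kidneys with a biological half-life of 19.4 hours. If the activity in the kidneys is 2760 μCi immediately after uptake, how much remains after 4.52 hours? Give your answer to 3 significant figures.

1390 μCi

1/t_eff = 1/t_phys + 1/t_biol = 1/6.01 + 1/19.4 = 0.21794 per hour.
t_eff = 6.01 × 19.4 / (6.01 + 19.4) ≈ 4.5885 hours.
Remaining = 2760 × (1/2)^(4.52/4.5885) = 2760 × (1/2)^0.98507 ≈ 1394.4 μCi.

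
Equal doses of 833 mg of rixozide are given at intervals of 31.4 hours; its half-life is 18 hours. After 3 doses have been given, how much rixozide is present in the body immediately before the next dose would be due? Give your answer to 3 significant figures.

345 mg

The 3 doses were given 94.2, 62.8, 31.4 hours ago.
Total = 833·(1/2)^(94.2/18) + 833·(1/2)^(62.8/18) + 833·(1/2)^(31.4/18)
      = 22.144 + 74.197 + 248.61 ≈ 344.95 mg.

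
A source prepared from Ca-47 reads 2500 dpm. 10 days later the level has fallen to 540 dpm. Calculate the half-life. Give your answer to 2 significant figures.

4.5 days

A/A₀ = 540/2500 ≈ 0.216.
n = log₂(4.6296) ≈ 2.2109 half-lives elapsed in 10 days.
t½ = 10/2.2109 ≈ 4.5231 days.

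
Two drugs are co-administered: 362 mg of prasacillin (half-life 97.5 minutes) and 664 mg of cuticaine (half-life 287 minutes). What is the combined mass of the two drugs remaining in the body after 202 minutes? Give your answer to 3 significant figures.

prasacillin: 362 × (1/2)^(202/97.5) = 362 × (1/2)^2.0718 ≈ 86.107 mg.
cuticaine: 664 × (1/2)^(202/287) = 664 × (1/2)^0.70383 ≈ 407.66 mg.
Total = 86.107 + 407.66 ≈ 493.76 mg.

494 mg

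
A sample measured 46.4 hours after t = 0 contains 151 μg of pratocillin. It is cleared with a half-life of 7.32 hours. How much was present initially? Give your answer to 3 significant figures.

Number of half-lives elapsed: n = 46.4/7.32 ≈ 6.3388.
A₀ = A × 2^n = 151 × 2^6.3388 = 151 × 80.941 ≈ 12222 μg.

12200 μg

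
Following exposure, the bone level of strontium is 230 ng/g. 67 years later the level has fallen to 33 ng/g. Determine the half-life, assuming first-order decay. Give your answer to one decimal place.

23.9 years

A/A₀ = 33/230 ≈ 0.14348.
n = log₂(6.9697) ≈ 2.8011 half-lives elapsed in 67 years.
t½ = 67/2.8011 ≈ 23.919 years.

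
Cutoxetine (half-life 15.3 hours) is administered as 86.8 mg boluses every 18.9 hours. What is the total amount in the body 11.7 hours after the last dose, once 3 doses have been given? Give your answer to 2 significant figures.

82 mg

The 3 doses were given 49.5, 30.6, 11.7 hours ago.
Total = 86.8·(1/2)^(49.5/15.3) + 86.8·(1/2)^(30.6/15.3) + 86.8·(1/2)^(11.7/15.3)
      = 9.2172 + 21.7 + 51.088 ≈ 82.005 mg.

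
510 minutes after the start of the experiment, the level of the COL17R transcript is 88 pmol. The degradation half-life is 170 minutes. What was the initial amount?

Number of half-lives elapsed: n = 510/170 ≈ 3.
A₀ = A × 2^n = 88 × 2^3 = 88 × 8 ≈ 704 pmol.

704 pmol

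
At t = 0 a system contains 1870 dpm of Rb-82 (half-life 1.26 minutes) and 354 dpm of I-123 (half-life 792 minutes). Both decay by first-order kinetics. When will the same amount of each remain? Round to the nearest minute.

Set 1870·(1/2)^(t/1.26) = 354·(1/2)^(t/792).
Taking log₂: log₂(1870/354) = t·(1/1.26 − 1/792).
log₂(5.2825) = 2.4012; 1/1.26 − 1/792 = 0.79239.
t = 2.4012 / 0.79239 ≈ 3.0304 minutes.

3 minutes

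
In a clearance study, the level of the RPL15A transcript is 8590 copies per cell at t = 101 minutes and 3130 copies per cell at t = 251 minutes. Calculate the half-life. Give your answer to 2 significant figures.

100 minutes

Over Δt = 251 − 101 = 150 minutes, the level fell by a factor of 8590/3130 ≈ 2.7444.
n = log₂(2.7444) ≈ 1.4565 half-lives, so t½ = 150/1.4565 ≈ 102.99 minutes.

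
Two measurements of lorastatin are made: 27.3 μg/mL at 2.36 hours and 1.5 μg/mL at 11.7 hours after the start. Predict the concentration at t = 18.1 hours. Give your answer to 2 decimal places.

Over Δt = 11.7 − 2.36 = 9.34 hours, the level fell by a factor of 27.3/1.5 ≈ 18.2.
n = log₂(18.2) ≈ 4.1859 half-lives, so t½ = 9.34/4.1859 ≈ 2.2313 hours.
From t = 11.7 to t = 18.1: 1.5 × (1/2)^((18.1−11.7)/2.2313) ≈ 0.20543 μg/mL.

0.21 μg/mL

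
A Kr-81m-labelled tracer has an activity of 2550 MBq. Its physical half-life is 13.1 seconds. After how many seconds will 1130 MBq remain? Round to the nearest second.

15 seconds

Fraction remaining = 1130/2550 ≈ 0.44314.
n = log₂(2550/1130) = ln(2.2566)/ln 2 ≈ 1.1742 half-lives.
t = n × t½ = 1.1742 × 13.1 ≈ 15.382 seconds.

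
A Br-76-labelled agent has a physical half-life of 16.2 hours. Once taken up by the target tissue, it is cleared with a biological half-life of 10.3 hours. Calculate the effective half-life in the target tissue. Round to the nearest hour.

6 hours

1/t_eff = 1/t_phys + 1/t_biol = 1/16.2 + 1/10.3 = 0.15882 per hour.
t_eff = 16.2 × 10.3 / (16.2 + 10.3) ≈ 6.2966 hours.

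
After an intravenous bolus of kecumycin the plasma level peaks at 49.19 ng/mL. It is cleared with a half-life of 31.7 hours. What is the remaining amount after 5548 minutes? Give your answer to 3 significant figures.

6.51 ng/mL

Convert the elapsed time: 5548 minutes = 92.4667 hours.
Number of half-lives: n = 92.4667/31.7 ≈ 2.9169.
Remaining = 49.19 × (1/2)^2.9169 = 49.19 × 0.13241 ≈ 6.5132 ng/mL.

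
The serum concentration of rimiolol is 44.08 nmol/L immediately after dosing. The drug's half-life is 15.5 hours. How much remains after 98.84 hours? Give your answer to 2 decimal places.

0.53 nmol/L

Number of half-lives: n = 98.84/15.5 ≈ 6.3768.
Remaining = 44.08 × (1/2)^6.3768 = 44.08 × 0.012034 ≈ 0.53045 nmol/L.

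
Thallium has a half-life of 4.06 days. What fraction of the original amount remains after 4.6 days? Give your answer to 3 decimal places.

0.456

n = 4.6/4.06 ≈ 1.133 half-lives.
Fraction remaining = (1/2)^1.133 ≈ 0.45597.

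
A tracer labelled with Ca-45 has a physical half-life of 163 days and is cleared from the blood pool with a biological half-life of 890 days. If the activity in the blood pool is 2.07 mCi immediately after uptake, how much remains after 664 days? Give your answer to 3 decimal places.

0.073 mCi

1/t_eff = 1/t_phys + 1/t_biol = 1/163 + 1/890 = 0.0072586 per day.
t_eff = 163 × 890 / (163 + 890) ≈ 137.77 days.
Remaining = 2.07 × (1/2)^(664/137.77) = 2.07 × (1/2)^4.8197 ≈ 0.073299 mCi.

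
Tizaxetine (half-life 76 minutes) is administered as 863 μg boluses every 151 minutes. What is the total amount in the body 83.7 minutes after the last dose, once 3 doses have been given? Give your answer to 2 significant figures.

The 3 doses were given 385.7, 234.7, 83.7 minutes ago.
Total = 863·(1/2)^(385.7/76) + 863·(1/2)^(234.7/76) + 863·(1/2)^(83.7/76)
      = 25.603 + 101.48 + 402.24 ≈ 529.32 μg.

530 μg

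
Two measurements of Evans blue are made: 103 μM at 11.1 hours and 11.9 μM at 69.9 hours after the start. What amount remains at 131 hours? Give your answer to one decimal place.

1.3 μM

Over Δt = 69.9 − 11.1 = 58.8 hours, the level fell by a factor of 103/11.9 ≈ 8.6555.
n = log₂(8.6555) ≈ 3.1136 half-lives, so t½ = 58.8/3.1136 ≈ 18.885 hours.
From t = 69.9 to t = 131: 11.9 × (1/2)^((131−69.9)/18.885) ≈ 1.2636 μM.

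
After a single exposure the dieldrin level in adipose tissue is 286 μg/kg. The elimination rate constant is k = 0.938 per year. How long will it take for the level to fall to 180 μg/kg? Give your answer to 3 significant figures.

t½ = ln 2 / k = 0.69315 / 0.938 ≈ 0.73896 years.
Fraction remaining = 180/286 ≈ 0.62937.
n = log₂(286/180) = ln(1.5889)/ln 2 ≈ 0.66802 half-lives.
t = n × t½ = 0.66802 × 0.73896 ≈ 0.49364 years.

0.494 years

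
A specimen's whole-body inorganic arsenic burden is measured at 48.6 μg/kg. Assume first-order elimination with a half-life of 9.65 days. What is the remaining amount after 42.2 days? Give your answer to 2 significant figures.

Number of half-lives: n = 42.2/9.65 ≈ 4.3731.
Remaining = 48.6 × (1/2)^4.3731 = 48.6 × 0.048259 ≈ 2.3454 μg/kg.

2.3 μg/kg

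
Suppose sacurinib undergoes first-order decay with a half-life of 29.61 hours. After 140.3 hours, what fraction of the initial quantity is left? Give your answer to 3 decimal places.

0.037

n = 140.3/29.61 ≈ 4.7383 half-lives.
Fraction remaining = (1/2)^4.7383 ≈ 0.037466.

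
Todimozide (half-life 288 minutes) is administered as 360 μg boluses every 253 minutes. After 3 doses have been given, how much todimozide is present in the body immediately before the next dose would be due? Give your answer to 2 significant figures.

The 3 doses were given 759, 506, 253 minutes ago.
Total = 360·(1/2)^(759/288) + 360·(1/2)^(506/288) + 360·(1/2)^(253/288)
      = 57.938 + 106.51 + 195.82 ≈ 360.27 μg.

360 μg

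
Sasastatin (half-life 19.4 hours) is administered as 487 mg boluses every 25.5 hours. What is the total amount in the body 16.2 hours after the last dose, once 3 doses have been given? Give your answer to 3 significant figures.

The 3 doses were given 67.2, 41.7, 16.2 hours ago.
Total = 487·(1/2)^(67.2/19.4) + 487·(1/2)^(41.7/19.4) + 487·(1/2)^(16.2/19.4)
      = 44.135 + 109.77 + 272.99 ≈ 426.9 mg.

427 mg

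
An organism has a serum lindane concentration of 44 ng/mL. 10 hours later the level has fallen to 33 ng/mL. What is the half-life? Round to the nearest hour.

A/A₀ = 33/44 ≈ 0.75.
n = log₂(1.3333) ≈ 0.41504 half-lives elapsed in 10 hours.
t½ = 10/0.41504 ≈ 24.094 hours.

24 hours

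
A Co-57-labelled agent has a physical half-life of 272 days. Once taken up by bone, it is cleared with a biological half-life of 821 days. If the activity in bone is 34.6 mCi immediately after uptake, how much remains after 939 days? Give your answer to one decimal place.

1.4 mCi

1/t_eff = 1/t_phys + 1/t_biol = 1/272 + 1/821 = 0.0048945 per day.
t_eff = 272 × 821 / (272 + 821) ≈ 204.31 days.
Remaining = 34.6 × (1/2)^(939/204.31) = 34.6 × (1/2)^4.5959 ≈ 1.4307 mCi.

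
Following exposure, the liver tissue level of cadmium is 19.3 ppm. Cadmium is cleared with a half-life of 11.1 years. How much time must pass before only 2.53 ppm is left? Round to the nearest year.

33 years

Fraction remaining = 2.53/19.3 ≈ 0.13109.
n = log₂(19.3/2.53) = ln(7.6285)/ln 2 ≈ 2.9314 half-lives.
t = n × t½ = 2.9314 × 11.1 ≈ 32.538 years.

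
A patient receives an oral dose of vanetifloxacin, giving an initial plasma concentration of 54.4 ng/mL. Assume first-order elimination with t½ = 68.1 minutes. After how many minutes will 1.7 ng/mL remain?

1.7/54.4 = 1/32, so 5 half-lives have elapsed.
t = 5 × 68.1 = 340.5 minutes.

340.5 minutes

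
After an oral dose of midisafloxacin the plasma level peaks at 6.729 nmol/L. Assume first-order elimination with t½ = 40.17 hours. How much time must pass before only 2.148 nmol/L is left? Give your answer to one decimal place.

66.2 hours

Fraction remaining = 2.148/6.729 ≈ 0.31922.
n = log₂(6.729/2.148) = ln(3.1327)/ln 2 ≈ 1.6474 half-lives.
t = n × t½ = 1.6474 × 40.17 ≈ 66.176 hours.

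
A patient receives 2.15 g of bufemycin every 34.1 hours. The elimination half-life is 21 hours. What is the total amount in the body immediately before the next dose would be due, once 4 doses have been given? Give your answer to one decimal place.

The 4 doses were given 136.4, 102.3, 68.2, 34.1 hours ago.
Total = 2.15·(1/2)^(136.4/21) + 2.15·(1/2)^(102.3/21) + 2.15·(1/2)^(68.2/21) + 2.15·(1/2)^(34.1/21)
      = 0.023833 + 0.07345 + 0.22636 + 0.69763 ≈ 1.0213 g.

1.0 g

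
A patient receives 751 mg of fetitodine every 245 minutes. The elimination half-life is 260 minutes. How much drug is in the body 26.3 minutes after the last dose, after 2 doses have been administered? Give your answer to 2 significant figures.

1100 mg

The 2 doses were given 271.3, 26.3 minutes ago.
Total = 751·(1/2)^(271.3/260) + 751·(1/2)^(26.3/260)
      = 364.36 + 700.15 ≈ 1064.5 mg.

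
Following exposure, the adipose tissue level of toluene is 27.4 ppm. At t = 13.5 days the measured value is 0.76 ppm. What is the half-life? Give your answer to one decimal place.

2.6 days

A/A₀ = 0.76/27.4 ≈ 0.027737.
n = log₂(36.053) ≈ 5.172 half-lives elapsed in 13.5 days.
t½ = 13.5/5.172 ≈ 2.6102 days.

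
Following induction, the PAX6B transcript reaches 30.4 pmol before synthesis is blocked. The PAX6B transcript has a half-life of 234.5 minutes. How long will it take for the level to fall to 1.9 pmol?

938 minutes

1.9/30.4 = 1/16, so 4 half-lives have elapsed.
t = 4 × 234.5 = 938 minutes.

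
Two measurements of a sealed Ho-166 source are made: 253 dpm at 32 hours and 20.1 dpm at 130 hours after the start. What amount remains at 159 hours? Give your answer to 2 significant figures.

9.5 dpm

Over Δt = 130 − 32 = 98 hours, the level fell by a factor of 253/20.1 ≈ 12.587.
n = log₂(12.587) ≈ 3.6539 half-lives, so t½ = 98/3.6539 ≈ 26.821 hours.
From t = 130 to t = 159: 20.1 × (1/2)^((159−130)/26.821) ≈ 9.4997 dpm.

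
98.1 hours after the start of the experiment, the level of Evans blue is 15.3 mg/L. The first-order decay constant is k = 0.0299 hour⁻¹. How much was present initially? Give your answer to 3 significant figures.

t½ = ln 2 / k = 0.69315 / 0.0299 ≈ 23.182 hours.
Number of half-lives elapsed: n = 98.1/23.182 ≈ 4.2317.
A₀ = A × 2^n = 15.3 × 2^4.2317 = 15.3 × 18.787 ≈ 287.45 mg/L.

287 mg/L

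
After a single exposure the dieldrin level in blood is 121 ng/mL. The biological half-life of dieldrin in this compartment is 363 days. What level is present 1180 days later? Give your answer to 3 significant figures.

12.7 ng/mL

Number of half-lives: n = 1180/363 ≈ 3.2507.
Remaining = 121 × (1/2)^3.2507 = 121 × 0.10506 ≈ 12.712 ng/mL.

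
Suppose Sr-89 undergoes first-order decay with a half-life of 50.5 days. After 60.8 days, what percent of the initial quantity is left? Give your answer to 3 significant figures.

43.4%

n = 60.8/50.5 ≈ 1.204 half-lives.
Fraction remaining = (1/2)^1.204 ≈ 0.43408, i.e. 43.408%.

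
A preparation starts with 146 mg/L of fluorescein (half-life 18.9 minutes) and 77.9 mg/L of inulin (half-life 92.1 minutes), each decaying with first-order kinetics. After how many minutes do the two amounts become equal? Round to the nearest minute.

Set 146·(1/2)^(t/18.9) = 77.9·(1/2)^(t/92.1).
Taking log₂: log₂(146/77.9) = t·(1/18.9 − 1/92.1).
log₂(1.8742) = 0.90627; 1/18.9 − 1/92.1 = 0.042052.
t = 0.90627 / 0.042052 ≈ 21.551 minutes.

22 minutes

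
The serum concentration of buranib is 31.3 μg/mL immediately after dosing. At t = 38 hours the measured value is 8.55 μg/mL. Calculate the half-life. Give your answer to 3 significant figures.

A/A₀ = 8.55/31.3 ≈ 0.27316.
n = log₂(3.6608) ≈ 1.8722 half-lives elapsed in 38 hours.
t½ = 38/1.8722 ≈ 20.297 hours.

20.3 hours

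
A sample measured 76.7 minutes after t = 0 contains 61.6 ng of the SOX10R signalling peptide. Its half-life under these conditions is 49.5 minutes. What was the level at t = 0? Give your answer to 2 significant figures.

180 ng

Number of half-lives elapsed: n = 76.7/49.5 ≈ 1.5495.
A₀ = A × 2^n = 61.6 × 2^1.5495 = 61.6 × 2.9271 ≈ 180.31 ng.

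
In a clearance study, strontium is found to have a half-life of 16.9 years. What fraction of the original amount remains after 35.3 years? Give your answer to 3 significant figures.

0.235

n = 35.3/16.9 ≈ 2.0888 half-lives.
Fraction remaining = (1/2)^2.0888 ≈ 0.23508.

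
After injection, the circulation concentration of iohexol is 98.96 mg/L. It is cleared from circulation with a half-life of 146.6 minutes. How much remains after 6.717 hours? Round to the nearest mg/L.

15 mg/L

Convert the elapsed time: 6.717 hours = 403.02 minutes.
Number of half-lives: n = 403.02/146.6 ≈ 2.7491.
Remaining = 98.96 × (1/2)^2.7491 = 98.96 × 0.14874 ≈ 14.72 mg/L.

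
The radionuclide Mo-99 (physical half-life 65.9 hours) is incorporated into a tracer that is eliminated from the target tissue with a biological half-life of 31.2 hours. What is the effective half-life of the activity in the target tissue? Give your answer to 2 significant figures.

21 hours

1/t_eff = 1/t_phys + 1/t_biol = 1/65.9 + 1/31.2 = 0.047226 per hour.
t_eff = 65.9 × 31.2 / (65.9 + 31.2) ≈ 21.175 hours.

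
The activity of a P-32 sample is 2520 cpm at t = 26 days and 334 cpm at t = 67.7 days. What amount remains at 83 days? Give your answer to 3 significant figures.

159 cpm

Over Δt = 67.7 − 26 = 41.7 days, the level fell by a factor of 2520/334 ≈ 7.5449.
n = log₂(7.5449) ≈ 2.9155 half-lives, so t½ = 41.7/2.9155 ≈ 14.303 days.
From t = 67.7 to t = 83: 334 × (1/2)^((83−67.7)/14.303) ≈ 159.12 cpm.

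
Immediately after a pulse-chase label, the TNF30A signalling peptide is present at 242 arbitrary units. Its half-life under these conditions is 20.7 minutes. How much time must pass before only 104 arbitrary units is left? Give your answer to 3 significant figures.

Fraction remaining = 104/242 ≈ 0.42975.
n = log₂(242/104) = ln(2.3269)/ln 2 ≈ 1.2184 half-lives.
t = n × t½ = 1.2184 × 20.7 ≈ 25.221 minutes.

25.2 minutes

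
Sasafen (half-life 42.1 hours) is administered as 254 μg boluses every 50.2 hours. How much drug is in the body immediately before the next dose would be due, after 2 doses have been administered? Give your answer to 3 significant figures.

The 2 doses were given 100.4, 50.2 hours ago.
Total = 254·(1/2)^(100.4/42.1) + 254·(1/2)^(50.2/42.1)
      = 48.634 + 111.14 ≈ 159.78 μg.

160 μg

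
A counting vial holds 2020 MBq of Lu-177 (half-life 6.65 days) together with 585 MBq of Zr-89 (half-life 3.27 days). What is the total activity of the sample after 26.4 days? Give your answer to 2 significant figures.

130 MBq

Lu-177: 2020 × (1/2)^(26.4/6.65) = 2020 × (1/2)^3.9699 ≈ 128.91 MBq.
Zr-89: 585 × (1/2)^(26.4/3.27) = 585 × (1/2)^8.0734 ≈ 2.1718 MBq.
Total = 128.91 + 2.1718 ≈ 131.08 MBq.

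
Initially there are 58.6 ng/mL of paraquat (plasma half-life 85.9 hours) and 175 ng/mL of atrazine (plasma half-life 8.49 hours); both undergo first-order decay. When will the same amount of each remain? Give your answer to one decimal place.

Set 58.6·(1/2)^(t/85.9) = 175·(1/2)^(t/8.49).
Taking log₂: log₂(58.6/175) = t·(1/85.9 − 1/8.49).
log₂(0.33486) = -1.5784; 1/85.9 − 1/8.49 = -0.10614.
t = -1.5784 / -0.10614 ≈ 14.87 hours.

14.9 hours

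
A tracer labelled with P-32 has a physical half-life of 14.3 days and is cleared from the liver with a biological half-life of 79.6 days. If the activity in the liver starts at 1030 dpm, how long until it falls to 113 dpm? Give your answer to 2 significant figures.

39 days

1/t_eff = 1/t_phys + 1/t_biol = 1/14.3 + 1/79.6 = 0.082493 per day.
t_eff = 14.3 × 79.6 / (14.3 + 79.6) ≈ 12.122 days.
n = log₂(1030/113) ≈ 3.1882; t = 3.1882 × 12.122 ≈ 38.649 days.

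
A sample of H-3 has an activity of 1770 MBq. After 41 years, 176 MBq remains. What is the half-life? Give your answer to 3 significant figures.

A/A₀ = 176/1770 ≈ 0.099435.
n = log₂(10.057) ≈ 3.3301 half-lives elapsed in 41 years.
t½ = 41/3.3301 ≈ 12.312 years.

12.3 years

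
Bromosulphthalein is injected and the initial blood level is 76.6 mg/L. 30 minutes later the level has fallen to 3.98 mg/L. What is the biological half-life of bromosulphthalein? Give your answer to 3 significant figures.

A/A₀ = 3.98/76.6 ≈ 0.051958.
n = log₂(19.246) ≈ 4.2665 half-lives elapsed in 30 minutes.
t½ = 30/4.2665 ≈ 7.0315 minutes.

7.03 minutes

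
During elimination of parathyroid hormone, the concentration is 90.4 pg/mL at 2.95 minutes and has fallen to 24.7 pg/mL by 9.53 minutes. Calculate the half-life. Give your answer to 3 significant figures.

3.52 minutes

Over Δt = 9.53 − 2.95 = 6.58 minutes, the level fell by a factor of 90.4/24.7 ≈ 3.6599.
n = log₂(3.6599) ≈ 1.8718 half-lives, so t½ = 6.58/1.8718 ≈ 3.5153 minutes.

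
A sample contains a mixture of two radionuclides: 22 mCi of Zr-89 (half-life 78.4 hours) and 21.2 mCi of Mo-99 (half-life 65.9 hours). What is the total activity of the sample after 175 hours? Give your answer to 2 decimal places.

8.05 mCi

Zr-89: 22 × (1/2)^(175/78.4) = 22 × (1/2)^2.2321 ≈ 4.6825 mCi.
Mo-99: 21.2 × (1/2)^(175/65.9) = 21.2 × (1/2)^2.6555 ≈ 3.3646 mCi.
Total = 4.6825 + 3.3646 ≈ 8.0472 mCi.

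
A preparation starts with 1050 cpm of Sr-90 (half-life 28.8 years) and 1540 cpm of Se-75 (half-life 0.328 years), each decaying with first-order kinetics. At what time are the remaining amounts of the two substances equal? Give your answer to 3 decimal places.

Set 1050·(1/2)^(t/28.8) = 1540·(1/2)^(t/0.328).
Taking log₂: log₂(1050/1540) = t·(1/28.8 − 1/0.328).
log₂(0.68182) = -0.55254; 1/28.8 − 1/0.328 = -3.0141.
t = -0.55254 / -3.0141 ≈ 0.18332 years.

0.183 years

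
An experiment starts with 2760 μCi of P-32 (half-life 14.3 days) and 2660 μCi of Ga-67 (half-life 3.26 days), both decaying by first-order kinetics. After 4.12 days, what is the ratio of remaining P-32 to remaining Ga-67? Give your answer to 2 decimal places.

2.04

P-32: 2760 × (1/2)^(4.12/14.3) = 2760 × (1/2)^0.28811 ≈ 2260.4 μCi.
Ga-67: 2660 × (1/2)^(4.12/3.26) = 2660 × (1/2)^1.2638 ≈ 1107.7 μCi.
Ratio ≈ 2260.4 / 1107.7 ≈ 2.0405.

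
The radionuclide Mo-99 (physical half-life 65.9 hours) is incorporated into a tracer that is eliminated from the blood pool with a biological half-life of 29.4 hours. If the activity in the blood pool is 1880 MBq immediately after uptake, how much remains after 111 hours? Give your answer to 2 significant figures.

1/t_eff = 1/t_phys + 1/t_biol = 1/65.9 + 1/29.4 = 0.049188 per hour.
t_eff = 65.9 × 29.4 / (65.9 + 29.4) ≈ 20.33 hours.
Remaining = 1880 × (1/2)^(111/20.33) = 1880 × (1/2)^5.4599 ≈ 42.714 MBq.

43 MBq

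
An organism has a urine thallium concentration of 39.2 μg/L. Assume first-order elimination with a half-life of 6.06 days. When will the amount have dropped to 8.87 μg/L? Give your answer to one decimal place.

Fraction remaining = 8.87/39.2 ≈ 0.22628.
n = log₂(39.2/8.87) = ln(4.4194)/ln 2 ≈ 2.1438 half-lives.
t = n × t½ = 2.1438 × 6.06 ≈ 12.992 days.

13.0 days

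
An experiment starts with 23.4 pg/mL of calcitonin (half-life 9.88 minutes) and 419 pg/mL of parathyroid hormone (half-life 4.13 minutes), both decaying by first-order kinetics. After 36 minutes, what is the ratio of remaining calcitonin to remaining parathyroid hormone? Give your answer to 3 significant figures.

calcitonin: 23.4 × (1/2)^(36/9.88) = 23.4 × (1/2)^3.6437 ≈ 1.8722 pg/mL.
parathyroid hormone: 419 × (1/2)^(36/4.13) = 419 × (1/2)^8.7167 ≈ 0.99592 pg/mL.
Ratio ≈ 1.8722 / 0.99592 ≈ 1.8798.

1.88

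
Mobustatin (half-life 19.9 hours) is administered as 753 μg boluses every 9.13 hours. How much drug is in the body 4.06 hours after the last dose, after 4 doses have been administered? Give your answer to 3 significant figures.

1730 μg

The 4 doses were given 31.45, 22.32, 13.19, 4.06 hours ago.
Total = 753·(1/2)^(31.45/19.9) + 753·(1/2)^(22.32/19.9) + 753·(1/2)^(13.19/19.9) + 753·(1/2)^(4.06/19.9)
      = 251.79 + 346.06 + 475.63 + 653.7 ≈ 1727.2 μg.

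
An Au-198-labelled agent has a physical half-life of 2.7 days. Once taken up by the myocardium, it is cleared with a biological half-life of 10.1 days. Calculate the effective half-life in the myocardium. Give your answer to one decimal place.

1/t_eff = 1/t_phys + 1/t_biol = 1/2.7 + 1/10.1 = 0.46938 per day.
t_eff = 2.7 × 10.1 / (2.7 + 10.1) ≈ 2.1305 days.

2.1 days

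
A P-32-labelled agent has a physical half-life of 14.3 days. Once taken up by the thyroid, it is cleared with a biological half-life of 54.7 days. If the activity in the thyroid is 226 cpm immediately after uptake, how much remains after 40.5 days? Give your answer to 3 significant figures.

19.0 cpm

1/t_eff = 1/t_phys + 1/t_biol = 1/14.3 + 1/54.7 = 0.088212 per day.
t_eff = 14.3 × 54.7 / (14.3 + 54.7) ≈ 11.336 days.
Remaining = 226 × (1/2)^(40.5/11.336) = 226 × (1/2)^3.5726 ≈ 18.996 cpm.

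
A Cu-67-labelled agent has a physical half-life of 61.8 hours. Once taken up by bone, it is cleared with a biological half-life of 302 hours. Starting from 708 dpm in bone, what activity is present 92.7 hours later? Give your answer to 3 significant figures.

1/t_eff = 1/t_phys + 1/t_biol = 1/61.8 + 1/302 = 0.019492 per hour.
t_eff = 61.8 × 302 / (61.8 + 302) ≈ 51.302 hours.
Remaining = 708 × (1/2)^(92.7/51.302) = 708 × (1/2)^1.807 ≈ 202.34 dpm.

202 dpm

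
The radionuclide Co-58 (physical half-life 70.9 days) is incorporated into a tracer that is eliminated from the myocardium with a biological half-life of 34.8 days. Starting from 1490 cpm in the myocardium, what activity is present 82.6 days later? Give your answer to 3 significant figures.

128 cpm

1/t_eff = 1/t_phys + 1/t_biol = 1/70.9 + 1/34.8 = 0.04284 per day.
t_eff = 70.9 × 34.8 / (70.9 + 34.8) ≈ 23.343 days.
Remaining = 1490 × (1/2)^(82.6/23.343) = 1490 × (1/2)^3.5386 ≈ 128.22 cpm.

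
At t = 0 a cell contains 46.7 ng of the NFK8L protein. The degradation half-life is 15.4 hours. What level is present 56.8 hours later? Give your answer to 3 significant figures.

Number of half-lives: n = 56.8/15.4 ≈ 3.6883.
Remaining = 46.7 × (1/2)^3.6883 = 46.7 × 0.077572 ≈ 3.6226 ng.

3.62 ng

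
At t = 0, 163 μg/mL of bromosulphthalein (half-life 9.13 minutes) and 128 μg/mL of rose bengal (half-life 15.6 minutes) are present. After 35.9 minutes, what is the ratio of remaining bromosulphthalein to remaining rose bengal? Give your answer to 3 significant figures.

bromosulphthalein: 163 × (1/2)^(35.9/9.13) = 163 × (1/2)^3.9321 ≈ 10.678 μg/mL.
rose bengal: 128 × (1/2)^(35.9/15.6) = 128 × (1/2)^2.3013 ≈ 25.969 μg/mL.
Ratio ≈ 10.678 / 25.969 ≈ 0.4112.

0.411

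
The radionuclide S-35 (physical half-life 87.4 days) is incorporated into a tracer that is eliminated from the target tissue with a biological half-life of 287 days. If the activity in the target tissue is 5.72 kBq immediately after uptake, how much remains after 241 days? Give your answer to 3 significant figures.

0.473 kBq

1/t_eff = 1/t_phys + 1/t_biol = 1/87.4 + 1/287 = 0.014926 per day.
t_eff = 87.4 × 287 / (87.4 + 287) ≈ 66.997 days.
Remaining = 5.72 × (1/2)^(241/66.997) = 5.72 × (1/2)^3.5972 ≈ 0.47265 kBq.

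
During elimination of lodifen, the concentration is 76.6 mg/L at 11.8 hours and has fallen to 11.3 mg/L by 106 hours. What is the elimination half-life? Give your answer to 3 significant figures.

34.1 hours

Over Δt = 106 − 11.8 = 94.2 hours, the level fell by a factor of 76.6/11.3 ≈ 6.7788.
n = log₂(6.7788) ≈ 2.761 half-lives, so t½ = 94.2/2.761 ≈ 34.118 hours.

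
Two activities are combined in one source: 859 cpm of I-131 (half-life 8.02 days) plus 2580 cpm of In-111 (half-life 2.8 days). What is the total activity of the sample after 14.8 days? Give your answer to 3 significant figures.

I-131: 859 × (1/2)^(14.8/8.02) = 859 × (1/2)^1.8454 ≈ 239.04 cpm.
In-111: 2580 × (1/2)^(14.8/2.8) = 2580 × (1/2)^5.2857 ≈ 66.14 cpm.
Total = 239.04 + 66.14 ≈ 305.18 cpm.

305 cpm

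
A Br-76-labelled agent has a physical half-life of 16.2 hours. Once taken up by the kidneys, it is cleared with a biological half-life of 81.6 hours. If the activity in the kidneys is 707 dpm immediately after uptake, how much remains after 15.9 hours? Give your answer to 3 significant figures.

313 dpm

1/t_eff = 1/t_phys + 1/t_biol = 1/16.2 + 1/81.6 = 0.073983 per hour.
t_eff = 16.2 × 81.6 / (16.2 + 81.6) ≈ 13.517 hours.
Remaining = 707 × (1/2)^(15.9/13.517) = 707 × (1/2)^1.1763 ≈ 312.83 dpm.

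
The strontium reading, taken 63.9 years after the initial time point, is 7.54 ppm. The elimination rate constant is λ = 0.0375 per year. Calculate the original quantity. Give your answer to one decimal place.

t½ = ln 2 / λ = 0.69315 / 0.0375 ≈ 18.484 years.
Number of half-lives elapsed: n = 63.9/18.484 ≈ 3.4571.
A₀ = A × 2^n = 7.54 × 2^3.4571 = 7.54 × 10.982 ≈ 82.804 ppm.

82.8 ppm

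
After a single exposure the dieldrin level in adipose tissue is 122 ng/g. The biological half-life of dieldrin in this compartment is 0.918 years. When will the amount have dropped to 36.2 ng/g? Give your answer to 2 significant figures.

1.6 years

Fraction remaining = 36.2/122 ≈ 0.29672.
n = log₂(122/36.2) = ln(3.3702)/ln 2 ≈ 1.7528 half-lives.
t = n × t½ = 1.7528 × 0.918 ≈ 1.6091 years.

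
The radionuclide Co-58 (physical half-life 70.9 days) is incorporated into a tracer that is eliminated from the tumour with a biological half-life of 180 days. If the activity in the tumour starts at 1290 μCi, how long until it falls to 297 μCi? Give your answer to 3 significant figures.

108 days

1/t_eff = 1/t_phys + 1/t_biol = 1/70.9 + 1/180 = 0.01966 per day.
t_eff = 70.9 × 180 / (70.9 + 180) ≈ 50.865 days.
n = log₂(1290/297) ≈ 2.1188; t = 2.1188 × 50.865 ≈ 107.77 days.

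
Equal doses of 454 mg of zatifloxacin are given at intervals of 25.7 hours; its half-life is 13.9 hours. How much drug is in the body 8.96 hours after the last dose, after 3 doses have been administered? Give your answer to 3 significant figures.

393 mg

The 3 doses were given 60.36, 34.66, 8.96 hours ago.
Total = 454·(1/2)^(60.36/13.9) + 454·(1/2)^(34.66/13.9) + 454·(1/2)^(8.96/13.9)
      = 22.379 + 80.618 + 290.41 ≈ 393.41 mg.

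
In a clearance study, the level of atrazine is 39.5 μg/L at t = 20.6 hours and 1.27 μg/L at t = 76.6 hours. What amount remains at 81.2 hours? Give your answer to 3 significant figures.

Over Δt = 76.6 − 20.6 = 56 hours, the level fell by a factor of 39.5/1.27 ≈ 31.102.
n = log₂(31.102) ≈ 4.959 half-lives, so t½ = 56/4.959 ≈ 11.293 hours.
From t = 76.6 to t = 81.2: 1.27 × (1/2)^((81.2−76.6)/11.293) ≈ 0.95759 μg/L.

0.958 μg/L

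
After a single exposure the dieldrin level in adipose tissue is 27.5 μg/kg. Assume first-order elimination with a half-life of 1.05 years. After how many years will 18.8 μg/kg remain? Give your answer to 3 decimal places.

0.576 years

Fraction remaining = 18.8/27.5 ≈ 0.68364.
n = log₂(27.5/18.8) = ln(1.4628)/ln 2 ≈ 0.5487 half-lives.
t = n × t½ = 0.5487 × 1.05 ≈ 0.57613 years.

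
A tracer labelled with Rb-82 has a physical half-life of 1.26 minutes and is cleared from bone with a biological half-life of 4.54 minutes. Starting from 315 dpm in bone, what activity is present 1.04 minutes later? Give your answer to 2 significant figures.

1/t_eff = 1/t_phys + 1/t_biol = 1/1.26 + 1/4.54 = 1.0139 per minute.
t_eff = 1.26 × 4.54 / (1.26 + 4.54) ≈ 0.98628 minutes.
Remaining = 315 × (1/2)^(1.04/0.98628) = 315 × (1/2)^1.0545 ≈ 151.66 dpm.

150 dpm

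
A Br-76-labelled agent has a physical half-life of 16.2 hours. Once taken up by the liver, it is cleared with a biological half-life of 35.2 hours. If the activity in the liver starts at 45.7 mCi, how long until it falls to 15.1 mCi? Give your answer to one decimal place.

17.7 hours

1/t_eff = 1/t_phys + 1/t_biol = 1/16.2 + 1/35.2 = 0.090137 per hour.
t_eff = 16.2 × 35.2 / (16.2 + 35.2) ≈ 11.094 hours.
n = log₂(45.7/15.1) ≈ 1.5976; t = 1.5976 × 11.094 ≈ 17.725 hours.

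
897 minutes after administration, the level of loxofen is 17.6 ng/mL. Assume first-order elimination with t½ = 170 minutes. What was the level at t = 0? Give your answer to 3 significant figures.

682 ng/mL

Number of half-lives elapsed: n = 897/170 ≈ 5.2765.
A₀ = A × 2^n = 17.6 × 2^5.2765 = 17.6 × 38.759 ≈ 682.16 ng/mL.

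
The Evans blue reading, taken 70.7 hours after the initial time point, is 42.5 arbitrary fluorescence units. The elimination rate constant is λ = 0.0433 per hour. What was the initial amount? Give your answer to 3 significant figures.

908 arbitrary fluorescence units

t½ = ln 2 / λ = 0.69315 / 0.0433 ≈ 16.008 hours.
Number of half-lives elapsed: n = 70.7/16.008 ≈ 4.4165.
A₀ = A × 2^n = 42.5 × 2^4.4165 = 42.5 × 21.356 ≈ 907.61 arbitrary fluorescence units.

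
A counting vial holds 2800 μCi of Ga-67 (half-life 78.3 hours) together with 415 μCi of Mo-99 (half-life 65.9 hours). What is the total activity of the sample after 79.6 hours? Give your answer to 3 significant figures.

Ga-67: 2800 × (1/2)^(79.6/78.3) = 2800 × (1/2)^1.0166 ≈ 1384 μCi.
Mo-99: 415 × (1/2)^(79.6/65.9) = 415 × (1/2)^1.2079 ≈ 179.65 μCi.
Total = 1384 + 179.65 ≈ 1563.6 μCi.

1560 μCi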